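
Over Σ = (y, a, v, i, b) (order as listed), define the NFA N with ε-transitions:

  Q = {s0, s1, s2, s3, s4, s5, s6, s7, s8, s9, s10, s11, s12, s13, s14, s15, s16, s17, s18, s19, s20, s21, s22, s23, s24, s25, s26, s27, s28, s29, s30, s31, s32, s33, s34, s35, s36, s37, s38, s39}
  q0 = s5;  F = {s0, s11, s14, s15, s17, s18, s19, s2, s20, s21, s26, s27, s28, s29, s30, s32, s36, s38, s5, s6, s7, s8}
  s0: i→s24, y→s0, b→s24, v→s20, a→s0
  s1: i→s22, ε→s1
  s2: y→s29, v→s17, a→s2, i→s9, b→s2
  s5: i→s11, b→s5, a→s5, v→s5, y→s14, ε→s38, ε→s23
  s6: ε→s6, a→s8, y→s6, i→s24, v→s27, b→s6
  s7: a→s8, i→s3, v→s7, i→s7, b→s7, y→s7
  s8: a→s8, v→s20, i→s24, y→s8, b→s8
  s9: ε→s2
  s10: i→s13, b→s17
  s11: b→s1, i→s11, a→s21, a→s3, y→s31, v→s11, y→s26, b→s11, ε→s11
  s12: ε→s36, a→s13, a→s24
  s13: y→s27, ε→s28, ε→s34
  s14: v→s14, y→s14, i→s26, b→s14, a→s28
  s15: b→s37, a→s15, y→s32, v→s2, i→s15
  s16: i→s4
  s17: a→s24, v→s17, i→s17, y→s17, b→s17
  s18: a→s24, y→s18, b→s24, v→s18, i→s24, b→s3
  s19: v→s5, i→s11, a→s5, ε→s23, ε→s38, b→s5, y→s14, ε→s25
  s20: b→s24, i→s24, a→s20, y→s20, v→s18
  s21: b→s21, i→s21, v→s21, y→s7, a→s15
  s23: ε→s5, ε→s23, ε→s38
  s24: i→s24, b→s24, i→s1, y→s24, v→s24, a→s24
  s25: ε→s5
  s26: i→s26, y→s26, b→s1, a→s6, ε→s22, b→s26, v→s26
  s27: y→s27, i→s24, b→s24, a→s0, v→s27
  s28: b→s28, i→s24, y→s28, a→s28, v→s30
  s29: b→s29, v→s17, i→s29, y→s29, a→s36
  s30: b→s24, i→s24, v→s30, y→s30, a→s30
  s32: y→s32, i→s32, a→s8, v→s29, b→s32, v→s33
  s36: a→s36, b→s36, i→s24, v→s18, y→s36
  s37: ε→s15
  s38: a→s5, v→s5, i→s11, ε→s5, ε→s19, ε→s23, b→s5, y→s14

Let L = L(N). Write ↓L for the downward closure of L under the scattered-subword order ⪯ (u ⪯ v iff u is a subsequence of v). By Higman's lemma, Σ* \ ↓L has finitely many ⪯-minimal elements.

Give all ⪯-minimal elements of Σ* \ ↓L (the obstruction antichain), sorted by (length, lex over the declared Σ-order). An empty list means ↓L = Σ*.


A = [yai, yavb, iaavva].

|Q|=40, |F|=22, |δ|=151 (21 ε).
min D↑ (21 st, q0=0, F={7}): 0:y→1,a→0,v→0,i→2,b→0 1:y→1,a→3,v→1,i→4,b→1 2:y→4,a→5,v→2,i→2,b→2 3:y→3,a→3,v→6,i→7,b→3 4:y→4,a→8,v→4,i→4,b→4 5:y→9,a→10,v→5,i→5,b→5 6:y→6,a→6,v→6,i→7,b→7 7:y→7,a→7,v→7,i→7,b→7 8:y→8,a→11,v→12,i→7,b→8 9:y→9,a→11,v→9,i→9,b→9 10:y→13,a→10,v→14,i→10,b→10 11:y→11,a→11,v→15,i→7,b→11 12:y→12,a→16,v→12,i→7,b→7 13:y→13,a→11,v→17,i→13,b→13 14:y→17,a→14,v→18,i→14,b→14 15:y→15,a→15,v→19,i→7,b→7 16:y→16,a→16,v→15,i→7,b→7 17:y→17,a→20,v→18,i→17,b→17 18:y→18,a→7,v→18,i→18,b→18 19:y→19,a→7,v→19,i→7,b→7 20:y→20,a→20,v→19,i→7,b→20.
'yai': N↓-sim [32, 21, 13, 3] end={s1,s22,s24} ∉↓L; 3/3 deletions ∈↓L.
'yavb': N↓-sim [32, 21, 13, 9, 4] end={s1,s22,s24,s3} rej; 4/4 deletions ∈↓L.
'iaavva': |S_i|=[32, 24, 21, 17, 12, 6, 3] end={s1,s22,s24} — reject; 6/6 del acc.
3 words, ⪯-incomp.


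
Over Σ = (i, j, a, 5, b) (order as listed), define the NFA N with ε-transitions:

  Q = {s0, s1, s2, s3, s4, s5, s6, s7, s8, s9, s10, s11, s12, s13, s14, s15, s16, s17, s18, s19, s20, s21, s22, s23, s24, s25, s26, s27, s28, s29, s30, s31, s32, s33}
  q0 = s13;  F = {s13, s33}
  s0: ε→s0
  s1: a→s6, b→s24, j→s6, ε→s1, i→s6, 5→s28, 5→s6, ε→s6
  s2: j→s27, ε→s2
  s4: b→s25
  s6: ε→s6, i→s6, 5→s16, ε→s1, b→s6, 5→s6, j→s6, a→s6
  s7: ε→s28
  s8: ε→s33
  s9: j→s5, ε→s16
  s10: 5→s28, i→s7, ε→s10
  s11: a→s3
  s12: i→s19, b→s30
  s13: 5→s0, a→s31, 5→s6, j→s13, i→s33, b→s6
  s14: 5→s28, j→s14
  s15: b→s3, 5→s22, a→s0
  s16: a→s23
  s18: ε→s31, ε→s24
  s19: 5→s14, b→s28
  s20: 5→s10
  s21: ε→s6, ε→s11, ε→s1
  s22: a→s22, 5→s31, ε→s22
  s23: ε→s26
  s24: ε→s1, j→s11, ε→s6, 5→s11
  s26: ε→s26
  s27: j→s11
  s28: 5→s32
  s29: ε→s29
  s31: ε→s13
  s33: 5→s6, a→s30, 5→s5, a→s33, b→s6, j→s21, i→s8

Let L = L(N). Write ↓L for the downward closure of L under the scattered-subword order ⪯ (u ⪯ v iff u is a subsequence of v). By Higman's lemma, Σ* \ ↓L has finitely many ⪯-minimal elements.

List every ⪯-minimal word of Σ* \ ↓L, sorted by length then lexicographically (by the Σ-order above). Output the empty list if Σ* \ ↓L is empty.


A = [5, b, ij].

|Q|=34, |F|=2, |δ|=70 (22 ε).
min D↑ (3 st, q0=0, F={2}): 0:i→1,j→0,a→0,5→2,b→2 1:i→1,j→2,a→1,5→2,b→2 2:i→2,j→2,a→2,5→2,b→2 [Hopcroft].
'5': run [18, 12] end={s0,s1,s11,s16,s23,s24,s26,s28,s3,s32,s5,s6} rej; 1/1 del acc.
'b': N↓-sim [18, 10] end={s1,s11,s16,s23,s24,s26,s28,s3,s32,s6} rej; 1/1 del acc.
'ij': N↓-sim [18, 15, 11] end={s1,s11,s16,s21,s23,s24,s26,s28,s3,s32,s6} — reject; 2/2 del acc.
3 words, ⪯-incomp.


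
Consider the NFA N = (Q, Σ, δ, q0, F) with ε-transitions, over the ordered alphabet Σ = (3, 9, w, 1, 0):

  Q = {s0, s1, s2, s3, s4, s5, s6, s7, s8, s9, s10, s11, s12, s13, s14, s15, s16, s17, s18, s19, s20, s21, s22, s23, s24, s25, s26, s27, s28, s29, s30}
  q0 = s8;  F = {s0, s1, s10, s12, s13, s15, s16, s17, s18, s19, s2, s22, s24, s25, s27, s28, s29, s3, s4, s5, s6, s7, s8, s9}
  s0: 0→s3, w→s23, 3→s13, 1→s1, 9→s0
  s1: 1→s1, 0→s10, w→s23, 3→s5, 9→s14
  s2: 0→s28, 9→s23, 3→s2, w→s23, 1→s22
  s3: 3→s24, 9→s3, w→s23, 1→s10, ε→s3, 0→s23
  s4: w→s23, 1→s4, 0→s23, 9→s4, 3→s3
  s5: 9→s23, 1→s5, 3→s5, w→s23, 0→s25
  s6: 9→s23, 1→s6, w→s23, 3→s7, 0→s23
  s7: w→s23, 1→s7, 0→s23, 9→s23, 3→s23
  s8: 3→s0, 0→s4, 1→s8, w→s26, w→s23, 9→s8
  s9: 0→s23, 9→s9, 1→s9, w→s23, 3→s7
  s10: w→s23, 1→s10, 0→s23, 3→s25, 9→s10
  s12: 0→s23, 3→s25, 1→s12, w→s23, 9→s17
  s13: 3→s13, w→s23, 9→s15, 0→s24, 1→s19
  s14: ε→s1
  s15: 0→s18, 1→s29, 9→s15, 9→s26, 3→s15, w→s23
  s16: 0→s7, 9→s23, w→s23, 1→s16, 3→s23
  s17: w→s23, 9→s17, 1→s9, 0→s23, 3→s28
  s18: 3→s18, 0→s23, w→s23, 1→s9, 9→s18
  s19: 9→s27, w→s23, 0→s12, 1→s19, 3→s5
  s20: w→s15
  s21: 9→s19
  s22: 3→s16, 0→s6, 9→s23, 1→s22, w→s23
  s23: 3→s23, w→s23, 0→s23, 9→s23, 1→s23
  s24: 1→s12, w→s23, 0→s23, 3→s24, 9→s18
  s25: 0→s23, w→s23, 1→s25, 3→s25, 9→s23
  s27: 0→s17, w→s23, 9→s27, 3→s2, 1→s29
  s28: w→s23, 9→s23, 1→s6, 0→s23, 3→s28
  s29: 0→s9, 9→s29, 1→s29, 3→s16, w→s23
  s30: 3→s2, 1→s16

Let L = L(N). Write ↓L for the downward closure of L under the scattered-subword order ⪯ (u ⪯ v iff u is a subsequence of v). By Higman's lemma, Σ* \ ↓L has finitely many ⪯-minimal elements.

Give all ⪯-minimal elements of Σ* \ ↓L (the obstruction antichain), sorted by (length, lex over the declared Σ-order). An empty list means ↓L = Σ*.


min(Σ*\↓L) = [w, 00, 3139, 339133].

|Q|=31, |F|=24, |δ|=133 (2 ε).
min D↑ (25 st, q0=0, F={2}): 0:3→1,9→0,w→2,1→0,0→3 1:3→4,9→1,w→2,1→5,0→6 2:3→2,9→2,w→2,1→2,0→2 3:3→6,9→3,w→2,1→3,0→2 4:3→4,9→7,w→2,1→8,0→9 5:3→10,9→5,w→2,1→5,0→11 6:3→9,9→6,w→2,1→11,0→2 7:3→7,9→7,w→2,1→12,0→13 8:3→10,9→14,w→2,1→8,0→15 9:3→9,9→13,w→2,1→15,0→2 10:3→10,9→2,w→2,1→10,0→16 11:3→16,9→11,w→2,1→11,0→2 12:3→17,9→12,w→2,1→12,0→18 13:3→13,9→13,w→2,1→18,0→2 14:3→19,9→14,w→2,1→12,0→20 15:3→16,9→20,w→2,1→15,0→2 16:3→16,9→2,w→2,1→16,0→2 17:3→2,9→2,w→2,1→17,0→21 18:3→21,9→18,w→2,1→18,0→2 19:3→19,9→2,w→2,1→22,0→23 20:3→23,9→20,w→2,1→18,0→2 21:3→2,9→2,w→2,1→21,0→2 22:3→17,9→2,w→2,1→22,0→24 23:3→23,9→2,w→2,1→24,0→2 24:3→21,9→2,w→2,1→24,0→2 (ε-aug+det+¬).
'w': |S_i|=[27, 2] end={s23,s26} rej; 1/1 single-dels accept.
'00': |S_i|=[27, 13, 1] end={s23} rej; 2/2 deletions ∈↓L.
'3139': N↓-sim [27, 25, 18, 9, 1] end={s23} — reject; 4/4 deletions ∈↓L.
'339133': |S_i|=[27, 25, 20, 14, 7, 3, 1] end={s23} rej; 6/6 single-dels accept.
4 words, ⪯-incomp.


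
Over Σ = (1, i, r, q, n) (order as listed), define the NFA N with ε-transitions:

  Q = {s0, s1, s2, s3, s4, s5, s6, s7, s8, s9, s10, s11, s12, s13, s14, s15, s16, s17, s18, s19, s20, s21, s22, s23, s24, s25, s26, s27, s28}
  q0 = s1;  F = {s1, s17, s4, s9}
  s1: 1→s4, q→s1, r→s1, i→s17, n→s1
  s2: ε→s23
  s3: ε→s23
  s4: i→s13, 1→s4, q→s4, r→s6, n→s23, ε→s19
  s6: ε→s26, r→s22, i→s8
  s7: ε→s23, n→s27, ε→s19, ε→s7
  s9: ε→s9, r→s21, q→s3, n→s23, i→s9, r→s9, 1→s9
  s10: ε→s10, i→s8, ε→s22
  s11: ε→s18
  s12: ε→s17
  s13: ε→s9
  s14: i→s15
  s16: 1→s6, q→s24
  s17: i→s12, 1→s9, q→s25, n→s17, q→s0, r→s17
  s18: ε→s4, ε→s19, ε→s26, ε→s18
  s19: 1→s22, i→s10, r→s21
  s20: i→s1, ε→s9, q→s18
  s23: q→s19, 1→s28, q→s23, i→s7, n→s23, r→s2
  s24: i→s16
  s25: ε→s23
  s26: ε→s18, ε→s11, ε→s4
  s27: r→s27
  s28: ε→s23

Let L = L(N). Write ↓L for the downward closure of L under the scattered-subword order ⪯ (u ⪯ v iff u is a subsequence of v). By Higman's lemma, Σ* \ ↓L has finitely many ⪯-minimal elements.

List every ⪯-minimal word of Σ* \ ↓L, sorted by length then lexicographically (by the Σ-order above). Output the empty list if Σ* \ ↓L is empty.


Antichain: [1n, iq].

|Q|=29, |F|=4, |δ|=65 (23 ε).
min D↑ (5 st, q0=0, F={4}): 0:1→1,i→2,r→0,q→0,n→0 1:1→1,i→3,r→1,q→1,n→4 2:1→3,i→2,r→2,q→4,n→2 3:1→3,i→3,r→3,q→4,n→4 4:1→4,i→4,r→4,q→4,n→4 (ε-aug+det+¬).
'1n': N↓-sim [23, 18, 10] end={s10,s19,s2,s21,s22,s23,s27,s28,s7,s8} — reject; 2/2 del acc.
'iq': N↓-sim [23, 17, 13] end={s0,s10,s19,s2,s21,s22,s23,s25,s27,s28,s3,s7,…} — reject; 2/2 del acc.
2 obstructions.


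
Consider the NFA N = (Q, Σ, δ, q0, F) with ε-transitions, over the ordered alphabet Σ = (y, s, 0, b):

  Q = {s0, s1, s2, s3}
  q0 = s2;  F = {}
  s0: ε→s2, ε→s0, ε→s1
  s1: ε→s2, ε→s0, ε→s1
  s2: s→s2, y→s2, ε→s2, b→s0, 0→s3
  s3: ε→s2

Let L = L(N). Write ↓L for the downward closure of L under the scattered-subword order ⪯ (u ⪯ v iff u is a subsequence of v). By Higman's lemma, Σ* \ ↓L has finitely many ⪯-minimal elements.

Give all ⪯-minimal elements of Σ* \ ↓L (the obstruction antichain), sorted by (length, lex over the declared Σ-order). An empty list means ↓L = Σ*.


Antichain: [ε].

|Q|=4, |F|=0, |δ|=12 (8 ε).
min D↑ (1 st, q0=0, F={0}): 0:y→0,s→0,0→0,b→0 (ε-aug+det+¬).
ε ∈ L(D↑) — L = ∅.


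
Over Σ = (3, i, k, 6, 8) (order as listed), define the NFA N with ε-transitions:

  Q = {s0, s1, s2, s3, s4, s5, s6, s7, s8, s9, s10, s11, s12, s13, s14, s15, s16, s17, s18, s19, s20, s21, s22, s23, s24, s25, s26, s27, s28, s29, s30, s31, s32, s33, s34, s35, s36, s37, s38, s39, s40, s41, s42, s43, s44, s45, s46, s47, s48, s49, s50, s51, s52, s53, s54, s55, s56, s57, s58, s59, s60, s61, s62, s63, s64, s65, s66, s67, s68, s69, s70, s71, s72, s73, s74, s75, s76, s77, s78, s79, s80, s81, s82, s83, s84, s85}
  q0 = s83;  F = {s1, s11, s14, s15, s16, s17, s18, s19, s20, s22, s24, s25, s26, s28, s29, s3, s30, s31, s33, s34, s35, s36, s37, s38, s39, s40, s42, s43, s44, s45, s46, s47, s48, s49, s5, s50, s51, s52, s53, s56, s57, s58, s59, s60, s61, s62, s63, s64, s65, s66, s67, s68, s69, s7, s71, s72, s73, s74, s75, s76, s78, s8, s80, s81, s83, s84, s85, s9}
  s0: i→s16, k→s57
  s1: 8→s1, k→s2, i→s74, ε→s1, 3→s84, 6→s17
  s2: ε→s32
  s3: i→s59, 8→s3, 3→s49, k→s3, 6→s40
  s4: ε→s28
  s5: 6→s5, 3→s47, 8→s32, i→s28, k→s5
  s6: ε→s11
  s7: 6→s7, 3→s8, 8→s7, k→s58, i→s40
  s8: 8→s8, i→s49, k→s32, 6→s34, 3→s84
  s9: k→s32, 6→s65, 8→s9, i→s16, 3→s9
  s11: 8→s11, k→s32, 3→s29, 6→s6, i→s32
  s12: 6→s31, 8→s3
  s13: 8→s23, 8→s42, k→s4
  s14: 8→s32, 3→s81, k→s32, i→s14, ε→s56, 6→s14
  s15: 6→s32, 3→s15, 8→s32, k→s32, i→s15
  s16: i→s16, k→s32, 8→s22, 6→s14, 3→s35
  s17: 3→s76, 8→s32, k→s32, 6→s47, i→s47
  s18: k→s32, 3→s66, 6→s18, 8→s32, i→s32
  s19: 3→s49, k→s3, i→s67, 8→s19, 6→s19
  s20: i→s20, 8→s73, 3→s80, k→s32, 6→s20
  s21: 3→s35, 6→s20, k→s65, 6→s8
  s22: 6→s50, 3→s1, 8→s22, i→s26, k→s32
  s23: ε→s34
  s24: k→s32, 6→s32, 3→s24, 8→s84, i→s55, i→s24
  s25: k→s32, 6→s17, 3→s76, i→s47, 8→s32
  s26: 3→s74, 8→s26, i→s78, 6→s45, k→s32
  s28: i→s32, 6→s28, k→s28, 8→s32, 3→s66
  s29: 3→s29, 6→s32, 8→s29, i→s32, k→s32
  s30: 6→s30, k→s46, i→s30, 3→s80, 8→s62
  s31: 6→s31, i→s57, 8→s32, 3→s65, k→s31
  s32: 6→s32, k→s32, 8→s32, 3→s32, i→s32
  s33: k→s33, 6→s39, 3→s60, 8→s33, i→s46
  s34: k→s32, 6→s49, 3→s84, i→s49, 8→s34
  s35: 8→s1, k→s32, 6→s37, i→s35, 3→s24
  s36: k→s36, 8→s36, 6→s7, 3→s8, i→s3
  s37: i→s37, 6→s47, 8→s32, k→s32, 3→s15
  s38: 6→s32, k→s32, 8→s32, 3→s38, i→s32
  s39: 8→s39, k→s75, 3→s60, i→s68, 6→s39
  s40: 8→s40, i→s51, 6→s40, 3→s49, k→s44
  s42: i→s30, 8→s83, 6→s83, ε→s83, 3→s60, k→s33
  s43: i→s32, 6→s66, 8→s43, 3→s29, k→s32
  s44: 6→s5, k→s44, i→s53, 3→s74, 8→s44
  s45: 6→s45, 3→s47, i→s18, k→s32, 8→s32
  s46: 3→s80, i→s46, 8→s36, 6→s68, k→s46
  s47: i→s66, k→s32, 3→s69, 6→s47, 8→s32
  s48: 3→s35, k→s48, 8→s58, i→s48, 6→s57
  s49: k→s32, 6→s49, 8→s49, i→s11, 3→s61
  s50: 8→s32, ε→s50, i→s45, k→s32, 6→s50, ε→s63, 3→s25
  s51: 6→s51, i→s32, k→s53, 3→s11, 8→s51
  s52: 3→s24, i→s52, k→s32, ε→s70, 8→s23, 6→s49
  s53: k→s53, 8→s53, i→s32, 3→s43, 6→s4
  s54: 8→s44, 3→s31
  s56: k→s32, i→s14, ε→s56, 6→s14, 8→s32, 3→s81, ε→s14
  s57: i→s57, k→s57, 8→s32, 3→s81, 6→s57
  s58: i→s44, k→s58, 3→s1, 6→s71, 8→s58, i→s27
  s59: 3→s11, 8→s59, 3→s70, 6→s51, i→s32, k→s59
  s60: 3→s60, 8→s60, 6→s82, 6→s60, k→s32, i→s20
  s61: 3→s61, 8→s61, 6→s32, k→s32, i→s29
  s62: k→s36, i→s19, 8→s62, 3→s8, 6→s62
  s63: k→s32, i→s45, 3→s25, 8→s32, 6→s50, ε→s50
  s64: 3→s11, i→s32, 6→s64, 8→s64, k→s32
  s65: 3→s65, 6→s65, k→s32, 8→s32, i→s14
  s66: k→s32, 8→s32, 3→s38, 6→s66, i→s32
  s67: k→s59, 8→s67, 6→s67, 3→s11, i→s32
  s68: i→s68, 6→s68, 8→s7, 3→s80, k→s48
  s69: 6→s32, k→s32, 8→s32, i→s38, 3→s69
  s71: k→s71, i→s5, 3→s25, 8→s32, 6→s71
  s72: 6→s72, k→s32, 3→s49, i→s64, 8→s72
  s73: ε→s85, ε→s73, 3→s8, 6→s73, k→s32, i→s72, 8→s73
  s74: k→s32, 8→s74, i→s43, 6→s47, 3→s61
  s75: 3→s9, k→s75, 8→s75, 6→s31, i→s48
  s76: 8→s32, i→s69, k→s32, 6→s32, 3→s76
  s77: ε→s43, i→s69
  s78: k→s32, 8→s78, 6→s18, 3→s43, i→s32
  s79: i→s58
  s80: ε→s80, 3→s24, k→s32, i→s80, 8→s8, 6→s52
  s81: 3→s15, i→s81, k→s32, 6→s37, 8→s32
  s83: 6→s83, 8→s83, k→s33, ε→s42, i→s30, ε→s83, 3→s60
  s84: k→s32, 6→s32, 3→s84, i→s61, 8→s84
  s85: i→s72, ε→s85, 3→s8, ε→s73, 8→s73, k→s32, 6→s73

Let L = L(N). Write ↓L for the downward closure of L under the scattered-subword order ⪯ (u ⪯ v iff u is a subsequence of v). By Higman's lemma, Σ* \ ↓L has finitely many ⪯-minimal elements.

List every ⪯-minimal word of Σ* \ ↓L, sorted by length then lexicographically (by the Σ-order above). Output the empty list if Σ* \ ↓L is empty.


|Q|=86, |F|=68, |δ|=385 (21 ε).
min D↑ (65 st, q0=0, F={5}): 0:3→1,i→2,k→3,6→0,8→0 1:3→1,i→4,k→5,6→1,8→1 2:3→6,i→2,k→7,6→2,8→8 3:3→1,i→7,k→3,6→9,8→3 4:3→6,i→4,k→5,6→4,8→10 5:3→5,i→5,k→5,6→5,8→5 6:3→11,i→6,k→5,6→12,8→13 7:3→6,i→7,k→7,6→14,8→15 8:3→13,i→16,k→15,6→8,8→8 9:3→1,i→14,k→17,6→9,8→9 10:3→13,i→18,k→5,6→10,8→10 11:3→11,i→11,k→5,6→5,8→19 12:3→11,i→12,k→5,6→20,8→21 13:3→19,i→20,k→5,6→21,8→13 14:3→6,i→14,k→22,6→14,8→23 15:3→13,i→24,k→15,6→23,8→15 16:3→20,i→25,k→24,6→16,8→16 17:3→26,i→22,k→17,6→27,8→17 18:3→20,i→28,k→5,6→18,8→18 19:3→19,i→29,k→5,6→5,8→19 20:3→29,i→30,k→5,6→20,8→20 21:3→19,i→20,k→5,6→20,8→21 22:3→31,i→22,k→22,6→32,8→33 23:3→13,i→34,k→33,6→23,8→23 24:3→20,i→35,k→24,6→34,8→24 25:3→30,i→5,k→35,6→25,8→25 26:3→26,i→36,k→5,6→37,8→26 27:3→37,i→32,k→27,6→27,8→5 28:3→30,i→5,k→5,6→28,8→28 29:3→29,i→38,k→5,6→5,8→29 30:3→38,i→5,k→5,6→30,8→30 31:3→11,i→31,k→5,6→39,8→40 32:3→41,i→32,k→32,6→32,8→5 33:3→40,i→42,k→33,6→43,8→33 34:3→20,i→44,k→42,6→34,8→34 35:3→30,i→5,k→35,6→44,8→35 36:3→31,i→36,k→5,6→45,8→46 37:3→37,i→45,k→5,6→37,8→5 38:3→38,i→5,k→5,6→5,8→38 39:3→47,i→39,k→5,6→48,8→5 40:3→19,i→49,k→5,6→50,8→40 41:3→47,i→41,k→5,6→39,8→5 42:3→49,i→51,k→42,6→52,8→42 43:3→53,i→52,k→43,6→43,8→5 44:3→30,i→5,k→51,6→44,8→44 45:3→41,i→45,k→5,6→45,8→5 46:3→40,i→54,k→5,6→55,8→46 47:3→47,i→47,k→5,6→5,8→5 48:3→56,i→57,k→5,6→48,8→5 49:3→29,i→58,k→5,6→48,8→49 50:3→59,i→48,k→5,6→48,8→5 51:3→58,i→5,k→51,6→60,8→51 52:3→48,i→60,k→52,6→52,8→5 53:3→59,i→48,k→5,6→50,8→5 54:3→49,i→61,k→5,6→62,8→54 55:3→53,i→62,k→5,6→55,8→5 56:3→56,i→63,k→5,6→5,8→5 57:3→63,i→5,k→5,6→57,8→5 58:3→38,i→5,k→5,6→57,8→58 59:3→59,i→56,k→5,6→5,8→5 60:3→57,i→5,k→60,6→60,8→5 61:3→58,i→5,k→5,6→64,8→61 62:3→48,i→64,k→5,6→62,8→5 63:3→63,i→5,k→5,6→5,8→5 64:3→57,i→5,k→5,6→64,8→5 (ε-aug+det+¬).
'3k': N↓-sim [77, 49, 2] end={s2,s32} — reject; 2/2 single-dels accept.
'i336': run [77, 67, 30, 10, 1] end={s32} ∉↓L; 4/4 del acc.
'i8iii': run [77, 67, 50, 31, 17, 1] end={s32} — reject; 5/5 deletions ∈↓L.
'k6k68': N↓-sim [77, 71, 66, 45, 24, 1] end={s32} — reject; 5/5 del acc.
'i366ii': N↓-sim [77, 67, 30, 21, 10, 6, 1] end={s32} ∉↓L; 6/6 single-dels accept.
5 obstructions.

Antichain: [3k, i336, i8iii, k6k68, i366ii].


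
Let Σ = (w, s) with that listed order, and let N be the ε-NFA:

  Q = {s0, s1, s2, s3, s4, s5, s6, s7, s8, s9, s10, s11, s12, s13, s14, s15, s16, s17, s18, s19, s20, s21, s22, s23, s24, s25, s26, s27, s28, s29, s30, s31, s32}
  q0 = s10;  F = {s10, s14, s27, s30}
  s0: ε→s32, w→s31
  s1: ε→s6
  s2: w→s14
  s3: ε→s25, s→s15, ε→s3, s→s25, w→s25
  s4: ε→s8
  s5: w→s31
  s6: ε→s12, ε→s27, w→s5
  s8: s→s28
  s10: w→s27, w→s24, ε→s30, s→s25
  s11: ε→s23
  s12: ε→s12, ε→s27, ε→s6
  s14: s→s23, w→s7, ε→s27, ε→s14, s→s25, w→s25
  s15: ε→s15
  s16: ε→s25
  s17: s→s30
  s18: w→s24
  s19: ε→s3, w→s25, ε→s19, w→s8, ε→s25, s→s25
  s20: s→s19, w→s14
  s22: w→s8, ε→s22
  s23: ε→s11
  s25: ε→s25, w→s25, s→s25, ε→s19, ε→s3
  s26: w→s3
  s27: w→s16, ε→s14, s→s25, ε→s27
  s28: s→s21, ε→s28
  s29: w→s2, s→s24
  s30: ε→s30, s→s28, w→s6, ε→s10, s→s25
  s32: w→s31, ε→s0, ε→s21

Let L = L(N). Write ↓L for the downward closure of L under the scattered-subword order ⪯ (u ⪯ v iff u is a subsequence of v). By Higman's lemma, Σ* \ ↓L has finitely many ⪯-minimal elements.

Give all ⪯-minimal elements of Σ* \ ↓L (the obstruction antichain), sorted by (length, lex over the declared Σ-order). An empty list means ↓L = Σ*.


A = [s, ww].

|Q|=33, |F|=4, |δ|=66 (31 ε).
min D↑ (3 st, q0=0, F={2}): 0:w→1,s→2 1:w→2,s→2 2:w→2,s→2 [Hopcroft].
's': |S_i|=[20, 9] end={s11,s15,s19,s21,s23,s25,s28,s3,s8} ∉↓L; 1/1 deletions ∈↓L.
'ww': |S_i|=[20, 18, 11] end={s15,s16,s19,s21,s25,s28,s3,s31,s5,s7,s8} rej; 2/2 single-dels accept.
2 words, ⪯-incomp.


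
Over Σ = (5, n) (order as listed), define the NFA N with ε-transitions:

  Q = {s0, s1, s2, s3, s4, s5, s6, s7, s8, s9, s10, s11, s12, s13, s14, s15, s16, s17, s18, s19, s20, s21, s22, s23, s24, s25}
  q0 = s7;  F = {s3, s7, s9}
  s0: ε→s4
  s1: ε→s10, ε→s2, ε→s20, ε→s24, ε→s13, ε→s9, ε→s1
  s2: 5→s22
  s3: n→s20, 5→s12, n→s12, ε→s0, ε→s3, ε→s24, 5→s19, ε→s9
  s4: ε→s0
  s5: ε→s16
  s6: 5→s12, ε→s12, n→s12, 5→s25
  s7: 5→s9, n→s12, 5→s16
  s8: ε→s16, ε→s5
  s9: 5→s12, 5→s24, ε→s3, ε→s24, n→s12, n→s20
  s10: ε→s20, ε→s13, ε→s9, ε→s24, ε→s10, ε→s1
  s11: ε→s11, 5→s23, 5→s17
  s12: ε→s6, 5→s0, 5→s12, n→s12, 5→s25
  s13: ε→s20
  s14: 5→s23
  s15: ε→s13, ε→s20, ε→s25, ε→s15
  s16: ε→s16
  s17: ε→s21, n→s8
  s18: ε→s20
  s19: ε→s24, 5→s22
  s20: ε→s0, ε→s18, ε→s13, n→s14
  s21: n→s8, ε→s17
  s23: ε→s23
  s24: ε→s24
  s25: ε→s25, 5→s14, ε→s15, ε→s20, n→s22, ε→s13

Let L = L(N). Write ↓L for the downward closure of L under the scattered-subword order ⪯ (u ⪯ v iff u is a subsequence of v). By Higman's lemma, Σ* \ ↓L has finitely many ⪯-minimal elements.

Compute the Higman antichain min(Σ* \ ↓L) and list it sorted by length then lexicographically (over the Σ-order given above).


Antichain: [n, 55].

|Q|=26, |F|=3, |δ|=74 (46 ε).
min D↑ (3 st, q0=0, F={2}): 0:5→1,n→2 1:5→2,n→2 2:5→2,n→2 [Hopcroft].
'n': run [18, 12] end={s0,s12,s13,s14,s15,s18,s20,s22,s23,s25,s4,s6} ∉↓L; 1/1 del acc.
'55': N↓-sim [18, 17, 14] end={s0,s12,s13,s14,s15,s18,s19,s20,s22,s23,s24,s25,…} — reject; 2/2 deletions ∈↓L.
2 minimals (antichain).


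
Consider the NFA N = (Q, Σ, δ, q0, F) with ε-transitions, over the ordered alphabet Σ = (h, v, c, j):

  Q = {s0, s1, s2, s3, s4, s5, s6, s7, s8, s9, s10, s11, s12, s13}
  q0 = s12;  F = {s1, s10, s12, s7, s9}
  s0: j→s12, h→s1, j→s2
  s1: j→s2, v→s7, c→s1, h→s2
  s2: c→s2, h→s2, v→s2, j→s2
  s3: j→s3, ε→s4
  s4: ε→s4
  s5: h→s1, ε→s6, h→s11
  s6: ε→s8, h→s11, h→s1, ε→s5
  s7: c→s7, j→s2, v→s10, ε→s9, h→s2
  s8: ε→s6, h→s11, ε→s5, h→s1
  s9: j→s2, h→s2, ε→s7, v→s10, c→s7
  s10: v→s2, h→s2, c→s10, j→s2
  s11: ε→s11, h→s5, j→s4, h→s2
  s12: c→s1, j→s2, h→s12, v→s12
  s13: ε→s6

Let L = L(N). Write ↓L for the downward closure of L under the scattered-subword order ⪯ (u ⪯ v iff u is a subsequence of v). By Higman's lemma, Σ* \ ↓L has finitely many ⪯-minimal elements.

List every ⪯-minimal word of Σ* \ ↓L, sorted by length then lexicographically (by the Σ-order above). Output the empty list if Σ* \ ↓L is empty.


min(Σ*\↓L) = [j, ch, cvvv].

|Q|=14, |F|=5, |δ|=48 (11 ε).
min D↑ (5 st, q0=0, F={2}): 0:h→0,v→0,c→1,j→2 1:h→2,v→3,c→1,j→2 2:h→2,v→2,c→2,j→2 3:h→2,v→4,c→3,j→2 4:h→2,v→2,c→4,j→2.
'j': run [6, 1] end={s2} ∉↓L; 1/1 single-dels accept.
'ch': N↓-sim [6, 5, 1] end={s2} — reject; 2/2 single-dels accept.
'cvvv': |S_i|=[6, 5, 4, 2, 1] end={s2} rej; 4/4 deletions ∈↓L.
3 minimals (antichain).


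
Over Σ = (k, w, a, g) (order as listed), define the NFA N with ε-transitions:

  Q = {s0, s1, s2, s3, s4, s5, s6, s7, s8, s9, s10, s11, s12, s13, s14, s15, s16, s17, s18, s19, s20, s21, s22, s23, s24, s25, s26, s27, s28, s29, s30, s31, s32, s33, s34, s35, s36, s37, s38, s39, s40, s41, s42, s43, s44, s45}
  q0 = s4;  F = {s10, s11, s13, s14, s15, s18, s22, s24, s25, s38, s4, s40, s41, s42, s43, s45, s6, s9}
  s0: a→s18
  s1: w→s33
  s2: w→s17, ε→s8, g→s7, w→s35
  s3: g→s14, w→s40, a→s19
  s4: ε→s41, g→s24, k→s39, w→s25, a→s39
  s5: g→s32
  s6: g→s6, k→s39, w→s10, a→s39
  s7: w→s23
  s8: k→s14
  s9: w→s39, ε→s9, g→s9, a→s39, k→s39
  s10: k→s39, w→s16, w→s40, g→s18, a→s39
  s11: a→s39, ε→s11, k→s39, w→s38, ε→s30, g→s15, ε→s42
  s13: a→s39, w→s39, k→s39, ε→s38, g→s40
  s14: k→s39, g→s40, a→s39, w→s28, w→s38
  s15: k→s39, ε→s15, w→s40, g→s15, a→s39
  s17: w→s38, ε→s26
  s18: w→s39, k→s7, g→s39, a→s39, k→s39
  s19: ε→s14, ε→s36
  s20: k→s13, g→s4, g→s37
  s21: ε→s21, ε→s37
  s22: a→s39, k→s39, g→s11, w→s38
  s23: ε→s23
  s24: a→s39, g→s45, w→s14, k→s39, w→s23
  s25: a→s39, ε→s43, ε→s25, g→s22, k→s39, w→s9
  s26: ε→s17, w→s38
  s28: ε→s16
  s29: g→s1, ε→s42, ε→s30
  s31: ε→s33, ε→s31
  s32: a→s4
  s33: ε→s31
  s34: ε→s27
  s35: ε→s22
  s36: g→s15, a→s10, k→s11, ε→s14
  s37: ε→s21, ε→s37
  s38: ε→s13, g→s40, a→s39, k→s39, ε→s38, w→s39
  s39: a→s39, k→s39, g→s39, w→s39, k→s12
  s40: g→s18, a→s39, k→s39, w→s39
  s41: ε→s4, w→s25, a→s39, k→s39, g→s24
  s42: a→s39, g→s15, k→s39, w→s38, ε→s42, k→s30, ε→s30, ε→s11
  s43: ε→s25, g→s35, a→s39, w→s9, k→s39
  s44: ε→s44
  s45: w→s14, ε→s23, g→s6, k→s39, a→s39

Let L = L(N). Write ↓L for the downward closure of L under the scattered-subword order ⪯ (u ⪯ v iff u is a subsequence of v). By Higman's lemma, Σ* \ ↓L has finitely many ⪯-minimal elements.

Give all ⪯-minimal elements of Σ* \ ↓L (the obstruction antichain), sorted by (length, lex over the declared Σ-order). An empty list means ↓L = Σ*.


|Q|=46, |F|=18, |δ|=140 (37 ε).
min D↑ (15 st, q0=0, F={1}): 0:k→1,w→2,a→1,g→3 1:k→1,w→1,a→1,g→1 2:k→1,w→4,a→1,g→5 3:k→1,w→6,a→1,g→7 4:k→1,w→1,a→1,g→4 5:k→1,w→8,a→1,g→9 6:k→1,w→8,a→1,g→10 7:k→1,w→6,a→1,g→11 8:k→1,w→1,a→1,g→10 9:k→1,w→8,a→1,g→12 10:k→1,w→1,a→1,g→13 11:k→1,w→14,a→1,g→11 12:k→1,w→10,a→1,g→12 13:k→1,w→1,a→1,g→1 14:k→1,w→10,a→1,g→13 (ε-aug+det+¬).
'k': N↓-sim [26, 5] end={s12,s23,s30,s39,s7} ∉↓L; 1/1 del acc.
'a': |S_i|=[26, 2] end={s12,s39} — reject; 1/1 deletions ∈↓L.
'www': N↓-sim [26, 21, 11, 3] end={s12,s23,s39} ∉↓L; 3/3 del acc.
'gwgw': N↓-sim [26, 22, 12, 6, 3] end={s12,s23,s39} rej; 4/4 single-dels accept.
'gwggg': N↓-sim [26, 22, 12, 6, 5, 2] end={s12,s39} rej; 5/5 single-dels accept.
'gggwgg': |S_i|=[26, 22, 19, 11, 8, 5, 2] end={s12,s39} — reject; 6/6 deletions ∈↓L.
6 minimals (antichain).

min(Σ*\↓L) = [k, a, www, gwgw, gwggg, gggwgg].


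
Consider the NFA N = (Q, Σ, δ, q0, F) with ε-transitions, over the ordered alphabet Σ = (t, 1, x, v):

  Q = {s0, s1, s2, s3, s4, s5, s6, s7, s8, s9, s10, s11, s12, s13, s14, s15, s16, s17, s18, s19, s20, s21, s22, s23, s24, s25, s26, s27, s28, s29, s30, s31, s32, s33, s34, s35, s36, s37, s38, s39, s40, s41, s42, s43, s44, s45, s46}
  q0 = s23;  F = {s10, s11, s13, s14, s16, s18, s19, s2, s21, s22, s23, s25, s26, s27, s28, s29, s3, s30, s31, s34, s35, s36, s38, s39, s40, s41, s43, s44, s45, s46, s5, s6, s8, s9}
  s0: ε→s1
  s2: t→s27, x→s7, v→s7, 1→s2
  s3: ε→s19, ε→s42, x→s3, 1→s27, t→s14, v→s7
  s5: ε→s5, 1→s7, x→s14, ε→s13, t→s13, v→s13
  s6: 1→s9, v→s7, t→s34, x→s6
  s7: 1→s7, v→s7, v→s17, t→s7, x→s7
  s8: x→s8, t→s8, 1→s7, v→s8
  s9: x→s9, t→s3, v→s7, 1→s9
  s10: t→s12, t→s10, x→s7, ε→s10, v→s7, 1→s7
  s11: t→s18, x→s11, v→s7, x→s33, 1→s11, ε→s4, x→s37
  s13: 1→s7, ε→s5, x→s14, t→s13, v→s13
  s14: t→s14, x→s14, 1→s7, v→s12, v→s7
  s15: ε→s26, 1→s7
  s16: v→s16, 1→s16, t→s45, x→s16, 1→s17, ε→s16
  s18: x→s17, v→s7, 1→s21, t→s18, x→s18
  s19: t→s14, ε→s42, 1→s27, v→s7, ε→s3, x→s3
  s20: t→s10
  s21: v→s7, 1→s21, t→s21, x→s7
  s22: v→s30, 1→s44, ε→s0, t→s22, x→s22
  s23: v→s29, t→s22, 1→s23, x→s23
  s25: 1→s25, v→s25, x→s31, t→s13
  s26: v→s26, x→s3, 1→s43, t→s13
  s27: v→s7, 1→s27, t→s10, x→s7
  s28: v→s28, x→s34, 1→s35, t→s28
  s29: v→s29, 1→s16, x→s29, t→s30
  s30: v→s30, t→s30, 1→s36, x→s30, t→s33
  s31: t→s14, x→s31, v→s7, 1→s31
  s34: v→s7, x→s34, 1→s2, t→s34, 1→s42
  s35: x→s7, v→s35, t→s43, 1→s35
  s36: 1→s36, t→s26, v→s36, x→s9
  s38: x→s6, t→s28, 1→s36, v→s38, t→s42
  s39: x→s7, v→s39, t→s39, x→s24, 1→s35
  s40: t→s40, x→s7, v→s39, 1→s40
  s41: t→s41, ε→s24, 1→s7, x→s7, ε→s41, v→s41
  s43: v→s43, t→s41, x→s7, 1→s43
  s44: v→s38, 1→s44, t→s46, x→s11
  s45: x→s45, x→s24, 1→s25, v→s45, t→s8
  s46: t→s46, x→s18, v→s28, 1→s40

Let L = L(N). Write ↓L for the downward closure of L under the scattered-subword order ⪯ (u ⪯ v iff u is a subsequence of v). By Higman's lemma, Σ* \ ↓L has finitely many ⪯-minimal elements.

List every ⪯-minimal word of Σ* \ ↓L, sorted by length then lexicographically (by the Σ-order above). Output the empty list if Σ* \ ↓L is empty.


|Q|=47, |F|=34, |δ|=169 (15 ε).
min D↑ (33 st, q0=0, F={14}): 0:t→1,1→0,x→0,v→2 1:t→1,1→3,x→1,v→4 2:t→4,1→5,x→2,v→2 3:t→6,1→3,x→7,v→8 4:t→4,1→9,x→4,v→4 5:t→10,1→5,x→5,v→5 6:t→6,1→11,x→12,v→13 7:t→12,1→7,x→7,v→14 8:t→13,1→9,x→15,v→8 9:t→16,1→9,x→17,v→9 10:t→18,1→19,x→10,v→10 11:t→11,1→11,x→14,v→20 12:t→12,1→21,x→12,v→14 13:t→13,1→22,x→23,v→13 14:t→14,1→14,x→14,v→14 15:t→23,1→17,x→15,v→14 16:t→24,1→25,x→26,v→16 17:t→26,1→17,x→17,v→14 18:t→18,1→14,x→18,v→18 19:t→24,1→19,x→27,v→19 20:t→20,1→22,x→14,v→20 21:t→21,1→21,x→14,v→14 22:t→25,1→22,x→14,v→22 23:t→23,1→28,x→23,v→14 24:t→24,1→14,x→29,v→24 25:t→30,1→25,x→14,v→25 26:t→29,1→31,x→26,v→14 27:t→29,1→27,x→27,v→14 28:t→31,1→28,x→14,v→14 29:t→29,1→14,x→29,v→14 30:t→30,1→14,x→14,v→30 31:t→32,1→31,x→14,v→14 32:t→32,1→14,x→14,v→14 [Hopcroft].
't1xv': |S_i|=[44, 41, 35, 21, 3] end={s12,s17,s7} rej; 4/4 single-dels accept.
't1t1x': |S_i|=[44, 41, 35, 24, 14, 3] end={s17,s24,s7} — reject; 5/5 deletions ∈↓L.
'v1tt1': run [44, 32, 24, 19, 10, 2] end={s17,s7} — reject; 5/5 del acc.
3 words, ⪯-incomp.

A = [t1xv, t1t1x, v1tt1].


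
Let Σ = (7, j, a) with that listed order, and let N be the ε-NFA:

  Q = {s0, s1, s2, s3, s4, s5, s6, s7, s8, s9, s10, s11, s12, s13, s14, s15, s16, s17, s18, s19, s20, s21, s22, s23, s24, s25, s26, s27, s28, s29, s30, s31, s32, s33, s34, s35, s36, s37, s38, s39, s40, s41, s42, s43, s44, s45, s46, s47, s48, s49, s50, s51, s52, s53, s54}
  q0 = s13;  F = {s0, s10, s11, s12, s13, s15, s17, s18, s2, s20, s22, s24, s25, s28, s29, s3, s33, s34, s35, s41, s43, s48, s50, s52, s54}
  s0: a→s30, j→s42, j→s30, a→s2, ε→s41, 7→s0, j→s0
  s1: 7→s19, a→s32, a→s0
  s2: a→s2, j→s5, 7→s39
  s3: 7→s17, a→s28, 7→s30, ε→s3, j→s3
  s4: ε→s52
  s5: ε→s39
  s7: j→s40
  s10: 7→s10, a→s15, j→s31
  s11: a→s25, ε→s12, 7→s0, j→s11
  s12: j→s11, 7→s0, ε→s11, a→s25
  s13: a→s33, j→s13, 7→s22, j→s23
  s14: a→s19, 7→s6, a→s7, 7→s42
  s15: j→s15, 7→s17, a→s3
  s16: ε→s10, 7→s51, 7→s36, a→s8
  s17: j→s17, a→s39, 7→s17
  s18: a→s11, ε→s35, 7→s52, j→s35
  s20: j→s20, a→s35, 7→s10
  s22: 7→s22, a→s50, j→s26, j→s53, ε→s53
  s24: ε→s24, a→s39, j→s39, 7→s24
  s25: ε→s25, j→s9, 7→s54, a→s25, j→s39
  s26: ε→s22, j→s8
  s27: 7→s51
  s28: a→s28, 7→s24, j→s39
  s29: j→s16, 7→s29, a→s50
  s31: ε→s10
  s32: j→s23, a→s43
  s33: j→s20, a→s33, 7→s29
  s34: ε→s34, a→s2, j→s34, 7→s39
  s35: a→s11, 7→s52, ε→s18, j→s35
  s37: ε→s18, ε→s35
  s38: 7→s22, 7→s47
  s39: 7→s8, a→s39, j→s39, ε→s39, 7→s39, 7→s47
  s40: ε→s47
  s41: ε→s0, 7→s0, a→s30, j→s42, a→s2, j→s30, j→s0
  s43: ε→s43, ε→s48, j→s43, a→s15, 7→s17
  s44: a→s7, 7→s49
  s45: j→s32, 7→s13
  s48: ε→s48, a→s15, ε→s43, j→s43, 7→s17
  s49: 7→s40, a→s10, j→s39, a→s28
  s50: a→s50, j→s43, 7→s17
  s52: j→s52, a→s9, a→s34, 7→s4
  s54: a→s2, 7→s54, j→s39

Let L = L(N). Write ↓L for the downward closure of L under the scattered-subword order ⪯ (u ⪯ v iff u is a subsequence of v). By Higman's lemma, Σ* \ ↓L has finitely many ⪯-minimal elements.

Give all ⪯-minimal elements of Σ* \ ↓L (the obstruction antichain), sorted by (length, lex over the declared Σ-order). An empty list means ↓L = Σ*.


|Q|=55, |F|=25, |δ|=140 (24 ε).
min D↑ (22 st, q0=0, F={10}): 0:7→1,j→0,a→2 1:7→1,j→1,a→3 2:7→4,j→5,a→2 3:7→6,j→7,a→3 4:7→4,j→8,a→3 5:7→8,j→5,a→9 6:7→6,j→6,a→10 7:7→6,j→7,a→11 8:7→8,j→8,a→11 9:7→12,j→9,a→13 10:7→10,j→10,a→10 11:7→6,j→11,a→14 12:7→12,j→12,a→15 13:7→16,j→13,a→17 14:7→6,j→14,a→18 15:7→10,j→15,a→19 16:7→16,j→16,a→19 17:7→20,j→10,a→17 18:7→21,j→10,a→18 19:7→10,j→10,a→19 20:7→20,j→10,a→19 21:7→21,j→10,a→10 [Hopcroft].
'7a7a': |S_i|=[40, 31, 16, 6, 3] end={s39,s47,s8} rej; 4/4 deletions ∈↓L.
'aja7a7': |S_i|=[40, 35, 32, 24, 16, 8, 3] end={s39,s47,s8} — reject; 6/6 single-dels accept.
'ajaaaj': run [40, 35, 32, 24, 19, 11, 5] end={s39,s47,s5,s8,s9} ∉↓L; 6/6 deletions ∈↓L.
3 minimals (antichain).

Antichain: [7a7a, aja7a7, ajaaaj].


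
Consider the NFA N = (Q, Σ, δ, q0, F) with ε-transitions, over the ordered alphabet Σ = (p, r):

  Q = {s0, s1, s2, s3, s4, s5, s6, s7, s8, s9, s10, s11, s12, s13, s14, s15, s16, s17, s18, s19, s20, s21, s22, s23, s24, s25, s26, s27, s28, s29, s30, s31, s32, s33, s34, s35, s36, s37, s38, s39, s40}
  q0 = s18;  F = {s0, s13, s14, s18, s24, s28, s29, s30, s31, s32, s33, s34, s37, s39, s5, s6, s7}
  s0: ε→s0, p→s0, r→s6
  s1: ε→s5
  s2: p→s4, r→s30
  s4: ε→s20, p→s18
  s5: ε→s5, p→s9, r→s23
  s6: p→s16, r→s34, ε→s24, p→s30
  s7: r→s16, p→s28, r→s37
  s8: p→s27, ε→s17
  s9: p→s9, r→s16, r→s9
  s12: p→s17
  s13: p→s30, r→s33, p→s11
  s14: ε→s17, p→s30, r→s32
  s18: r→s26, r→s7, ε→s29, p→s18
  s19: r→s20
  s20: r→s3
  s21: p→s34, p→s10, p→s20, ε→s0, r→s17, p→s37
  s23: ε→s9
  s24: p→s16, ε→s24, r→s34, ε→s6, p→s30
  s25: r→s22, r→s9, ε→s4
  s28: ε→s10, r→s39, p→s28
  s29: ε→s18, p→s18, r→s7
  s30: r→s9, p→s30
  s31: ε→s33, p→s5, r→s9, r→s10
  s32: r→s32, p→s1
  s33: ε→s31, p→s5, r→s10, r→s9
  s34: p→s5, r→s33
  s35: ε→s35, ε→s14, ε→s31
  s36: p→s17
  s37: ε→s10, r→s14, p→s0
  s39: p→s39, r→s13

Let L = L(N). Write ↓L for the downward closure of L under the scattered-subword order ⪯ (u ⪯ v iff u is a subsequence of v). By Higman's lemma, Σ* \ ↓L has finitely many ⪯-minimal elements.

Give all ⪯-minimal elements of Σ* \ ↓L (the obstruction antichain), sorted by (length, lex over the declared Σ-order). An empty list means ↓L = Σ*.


|Q|=41, |F|=17, |δ|=80 (21 ε).
min D↑ (15 st, q0=0, F={13}): 0:p→0,r→1 1:p→2,r→3 2:p→2,r→4 3:p→5,r→6 4:p→4,r→7 5:p→5,r→8 6:p→9,r→10 7:p→9,r→11 8:p→9,r→12 9:p→9,r→13 10:p→14,r→10 11:p→14,r→13 12:p→14,r→11 13:p→13,r→13 14:p→13,r→13 (ε-aug+det+¬).
'rrrpr': N↓-sim [25, 23, 20, 17, 7, 3] end={s16,s23,s9} — reject; 5/5 deletions ∈↓L.
'rprrrr': run [25, 23, 17, 14, 11, 7, 4] end={s10,s16,s23,s9} rej; 6/6 deletions ∈↓L.
'rrrrpp': |S_i|=[25, 23, 20, 17, 10, 5, 2] end={s16,s9} rej; 6/6 single-dels accept.
3 words, ⪯-incomp.

Antichain: [rrrpr, rprrrr, rrrrpp].


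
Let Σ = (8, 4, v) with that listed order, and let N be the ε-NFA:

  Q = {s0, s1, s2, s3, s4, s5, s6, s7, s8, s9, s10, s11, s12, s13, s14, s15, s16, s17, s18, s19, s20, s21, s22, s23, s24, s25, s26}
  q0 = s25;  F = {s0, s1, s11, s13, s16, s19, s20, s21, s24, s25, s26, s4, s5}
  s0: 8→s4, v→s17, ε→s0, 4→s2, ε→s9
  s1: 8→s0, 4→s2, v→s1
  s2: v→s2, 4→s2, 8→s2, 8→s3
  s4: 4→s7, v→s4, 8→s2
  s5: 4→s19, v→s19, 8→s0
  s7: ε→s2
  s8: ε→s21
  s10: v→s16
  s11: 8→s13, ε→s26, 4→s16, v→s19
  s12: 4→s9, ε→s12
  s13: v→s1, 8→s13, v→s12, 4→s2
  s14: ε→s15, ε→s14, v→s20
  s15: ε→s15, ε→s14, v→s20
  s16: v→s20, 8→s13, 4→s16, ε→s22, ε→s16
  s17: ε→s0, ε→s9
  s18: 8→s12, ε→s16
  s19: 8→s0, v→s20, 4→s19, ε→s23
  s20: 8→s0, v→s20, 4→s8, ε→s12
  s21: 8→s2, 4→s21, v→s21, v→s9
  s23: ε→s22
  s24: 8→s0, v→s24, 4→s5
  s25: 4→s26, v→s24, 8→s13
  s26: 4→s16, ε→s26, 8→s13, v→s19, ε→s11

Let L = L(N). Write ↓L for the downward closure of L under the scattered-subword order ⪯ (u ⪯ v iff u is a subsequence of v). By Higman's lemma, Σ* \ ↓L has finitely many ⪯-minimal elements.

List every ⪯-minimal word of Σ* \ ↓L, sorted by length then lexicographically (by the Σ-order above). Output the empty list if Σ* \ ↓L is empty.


|Q|=27, |F|=13, |δ|=70 (20 ε).
min D↑ (13 st, q0=0, F={4}): 0:8→1,4→2,v→3 1:8→1,4→4,v→5 2:8→1,4→6,v→7 3:8→8,4→9,v→3 4:8→4,4→4,v→4 5:8→8,4→4,v→5 6:8→1,4→6,v→10 7:8→8,4→7,v→10 8:8→11,4→4,v→8 9:8→8,4→7,v→7 10:8→8,4→12,v→10 11:8→4,4→4,v→11 12:8→4,4→12,v→12.
'84': |S_i|=[22, 10, 4] end={s2,s3,s7,s9} rej; 2/2 deletions ∈↓L.
'v888': |S_i|=[22, 17, 7, 4, 2] end={s2,s3} ∉↓L; 4/4 del acc.
'44v48': run [22, 20, 17, 12, 6, 2] end={s2,s3} — reject; 5/5 del acc.
'4vv48': N↓-sim [22, 20, 15, 12, 6, 2] end={s2,s3} — reject; 5/5 del acc.
4 minimals (antichain).

min(Σ*\↓L) = [84, v888, 44v48, 4vv48].


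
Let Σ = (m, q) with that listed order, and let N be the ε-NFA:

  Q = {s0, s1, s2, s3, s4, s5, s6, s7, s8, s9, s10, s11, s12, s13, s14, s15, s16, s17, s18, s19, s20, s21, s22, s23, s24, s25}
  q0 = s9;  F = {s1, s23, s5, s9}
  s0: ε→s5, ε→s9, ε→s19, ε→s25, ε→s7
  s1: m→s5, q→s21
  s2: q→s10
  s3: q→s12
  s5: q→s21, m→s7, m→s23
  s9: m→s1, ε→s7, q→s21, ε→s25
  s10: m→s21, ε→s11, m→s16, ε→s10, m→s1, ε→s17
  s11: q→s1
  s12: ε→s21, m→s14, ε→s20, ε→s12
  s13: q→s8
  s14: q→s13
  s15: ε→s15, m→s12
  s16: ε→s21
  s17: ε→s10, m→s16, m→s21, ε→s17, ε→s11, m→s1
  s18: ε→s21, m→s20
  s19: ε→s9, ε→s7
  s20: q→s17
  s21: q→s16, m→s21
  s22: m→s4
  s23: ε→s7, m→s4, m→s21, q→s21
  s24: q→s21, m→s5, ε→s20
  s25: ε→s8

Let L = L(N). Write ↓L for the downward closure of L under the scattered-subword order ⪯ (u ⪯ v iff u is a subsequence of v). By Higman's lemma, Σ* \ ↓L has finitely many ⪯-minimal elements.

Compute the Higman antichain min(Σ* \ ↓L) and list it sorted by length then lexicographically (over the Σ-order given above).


|Q|=26, |F|=4, |δ|=54 (24 ε).
min D↑ (5 st, q0=0, F={2}): 0:m→1,q→2 1:m→3,q→2 2:m→2,q→2 3:m→4,q→2 4:m→2,q→2.
'q': run [10, 2] end={s16,s21} ∉↓L; 1/1 single-dels accept.
'mmmm': N↓-sim [10, 7, 6, 5, 3] end={s16,s21,s4} rej; 4/4 single-dels accept.
2 minimals (antichain).

min(Σ*\↓L) = [q, mmmm].


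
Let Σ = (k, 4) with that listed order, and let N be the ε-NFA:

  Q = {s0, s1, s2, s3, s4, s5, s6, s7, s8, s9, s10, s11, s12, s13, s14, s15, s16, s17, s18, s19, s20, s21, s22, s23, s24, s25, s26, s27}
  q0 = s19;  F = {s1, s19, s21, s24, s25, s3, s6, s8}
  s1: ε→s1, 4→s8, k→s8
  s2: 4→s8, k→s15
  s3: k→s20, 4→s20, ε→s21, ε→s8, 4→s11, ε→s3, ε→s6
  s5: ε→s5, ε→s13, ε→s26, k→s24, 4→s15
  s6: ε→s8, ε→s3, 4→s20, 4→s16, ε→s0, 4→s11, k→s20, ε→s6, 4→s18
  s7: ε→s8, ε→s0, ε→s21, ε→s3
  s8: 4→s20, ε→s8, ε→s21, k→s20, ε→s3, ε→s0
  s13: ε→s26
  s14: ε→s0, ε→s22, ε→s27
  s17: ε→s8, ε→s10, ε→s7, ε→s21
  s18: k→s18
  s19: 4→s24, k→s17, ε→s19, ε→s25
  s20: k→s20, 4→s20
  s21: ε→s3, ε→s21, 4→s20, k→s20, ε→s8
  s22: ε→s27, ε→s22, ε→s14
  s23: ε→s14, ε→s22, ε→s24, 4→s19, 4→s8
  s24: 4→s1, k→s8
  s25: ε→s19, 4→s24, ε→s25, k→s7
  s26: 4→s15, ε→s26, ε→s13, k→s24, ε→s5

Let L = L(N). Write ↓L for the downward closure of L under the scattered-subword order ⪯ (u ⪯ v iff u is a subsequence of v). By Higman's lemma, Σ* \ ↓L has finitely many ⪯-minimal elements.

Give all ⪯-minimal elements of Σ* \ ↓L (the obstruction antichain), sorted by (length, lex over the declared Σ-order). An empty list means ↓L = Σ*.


min(Σ*\↓L) = [kk, k4, 444k, 4444].

|Q|=28, |F|=8, |δ|=75 (44 ε).
min D↑ (5 st, q0=0, F={3}): 0:k→1,4→2 1:k→3,4→3 2:k→1,4→4 3:k→3,4→3 4:k→1,4→1 (ε-aug+det+¬).
'kk': N↓-sim [16, 12, 2] end={s18,s20} — reject; 2/2 single-dels accept.
'k4': run [16, 12, 4] end={s11,s16,s18,s20} — reject; 2/2 single-dels accept.
'444k': N↓-sim [16, 11, 10, 9, 2] end={s18,s20} — reject; 4/4 del acc.
'4444': run [16, 11, 10, 9, 4] end={s11,s16,s18,s20} ∉↓L; 4/4 single-dels accept.
4 minimals (antichain).
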